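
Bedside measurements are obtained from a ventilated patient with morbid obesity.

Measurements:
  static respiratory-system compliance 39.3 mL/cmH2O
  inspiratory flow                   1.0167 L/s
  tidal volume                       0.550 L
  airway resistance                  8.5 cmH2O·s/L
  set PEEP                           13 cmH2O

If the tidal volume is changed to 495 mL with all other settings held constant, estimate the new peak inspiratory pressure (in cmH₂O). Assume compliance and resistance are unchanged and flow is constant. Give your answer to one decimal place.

34.2

PIP = Vt/C + R·V̇ + PEEP (constant-flow equation of motion).
Only the elastic term changes: ΔPIP = ΔVt / C = (495 − 550) / 39.3 = -1.399 cmH2O.
Original PIP = 550/39.3 + 8.5×1.0167 + 13 = 35.637 cmH2O; new PIP = 35.637 + (-1.399) = 34.238 cmH2O.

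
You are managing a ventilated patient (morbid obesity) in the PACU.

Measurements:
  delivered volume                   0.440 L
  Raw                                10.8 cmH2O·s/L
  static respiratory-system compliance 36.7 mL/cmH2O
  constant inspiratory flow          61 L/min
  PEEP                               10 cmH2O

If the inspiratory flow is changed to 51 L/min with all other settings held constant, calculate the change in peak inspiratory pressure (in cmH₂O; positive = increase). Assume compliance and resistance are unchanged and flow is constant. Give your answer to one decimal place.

-1.8

Flow: 61 L/min ÷ 60 = 1.0167 L/s.
New flow: 51 L/min ÷ 60 = 0.85 L/s.
PIP = Vt/C + R·V̇ + PEEP (constant-flow equation of motion).
Only the resistive term changes: ΔPIP = R × ΔV̇ = 10.8 × (0.85 − 1.0167) = 10.8 × -0.1667 = -1.8 cmH2O.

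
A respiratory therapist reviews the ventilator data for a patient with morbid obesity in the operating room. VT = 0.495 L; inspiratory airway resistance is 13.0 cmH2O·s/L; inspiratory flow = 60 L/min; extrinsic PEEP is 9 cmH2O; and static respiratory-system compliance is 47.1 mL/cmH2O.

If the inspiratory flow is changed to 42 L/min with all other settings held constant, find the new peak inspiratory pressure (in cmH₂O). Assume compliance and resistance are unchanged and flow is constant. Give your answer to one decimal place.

28.6

Flow: 60 L/min ÷ 60 = 1 L/s.
New flow: 42 L/min ÷ 60 = 0.7 L/s.
PIP = Vt/C + R·V̇ + PEEP (constant-flow equation of motion).
Only the resistive term changes: ΔPIP = R × ΔV̇ = 13.0 × (0.7 − 1) = 13.0 × -0.3 = -3.9 cmH2O.
Original PIP = 495/47.1 + 13.0×1 + 9 = 32.51 cmH2O; new PIP = 32.51 + (-3.9) = 28.61 cmH2O.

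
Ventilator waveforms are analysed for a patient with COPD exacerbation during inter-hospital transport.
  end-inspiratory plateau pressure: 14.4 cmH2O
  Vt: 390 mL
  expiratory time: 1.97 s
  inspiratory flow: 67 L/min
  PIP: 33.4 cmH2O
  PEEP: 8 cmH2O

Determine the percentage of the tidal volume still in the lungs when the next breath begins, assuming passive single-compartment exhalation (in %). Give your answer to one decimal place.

Flow: 67 L/min ÷ 60 = 1.1167 L/s.
R = (PIP − Pplat)/V̇ = (33.4 − 14.4) / 1.1167 = 19.0/1.1167 = 17.014 cmH2O·s/L.
C = Vt/(Pplat − PEEP) = 390.0 / (14.4 − 8) = 390.0/6.4 = 60.938 mL/cmH2O.
τ = R × C = 17.014 × 0.06094 L/cmH2O = 1.037 s.
Fraction remaining at end-expiration = e^(−Te/τ) = e^(−1.97/1.037) = 0.1496 → 14.96%.

15.0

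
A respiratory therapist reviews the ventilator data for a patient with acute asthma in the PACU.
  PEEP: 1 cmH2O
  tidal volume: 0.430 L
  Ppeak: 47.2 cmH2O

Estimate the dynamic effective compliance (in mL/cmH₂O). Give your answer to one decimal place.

9.3

Dynamic compliance = Vt / (PIP − PEEP) = 430 / (47.2 − 1) = 430 / 46.2 = 9.307 mL/cmH2O.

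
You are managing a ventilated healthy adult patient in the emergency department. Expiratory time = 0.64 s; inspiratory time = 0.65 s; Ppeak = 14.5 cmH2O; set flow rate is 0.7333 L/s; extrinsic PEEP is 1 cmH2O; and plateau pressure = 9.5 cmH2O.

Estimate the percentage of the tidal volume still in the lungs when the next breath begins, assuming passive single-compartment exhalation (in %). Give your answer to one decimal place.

18.8

Vt = flow × Ti = 0.7333 L/s × 0.65 s × 1000 mL/L = 476.65 mL.
R = (PIP − Pplat)/V̇ = (14.5 − 9.5) / 0.7333 = 5.0/0.7333 = 6.818 cmH2O·s/L.
C = Vt/(Pplat − PEEP) = 476.65 / (9.5 − 1) = 476.65/8.5 = 56.076 mL/cmH2O.
τ = R × C = 6.818 × 0.05608 L/cmH2O = 0.3824 s.
Fraction remaining at end-expiration = e^(−Te/τ) = e^(−0.64/0.3824) = 0.1876 → 18.76%.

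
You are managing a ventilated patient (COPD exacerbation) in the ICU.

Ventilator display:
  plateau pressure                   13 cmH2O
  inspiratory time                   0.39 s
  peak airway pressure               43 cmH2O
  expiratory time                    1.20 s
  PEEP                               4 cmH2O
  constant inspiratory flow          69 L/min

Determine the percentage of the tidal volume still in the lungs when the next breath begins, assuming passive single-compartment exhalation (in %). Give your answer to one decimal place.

Flow: 69 L/min ÷ 60 = 1.15 L/s.
Vt = flow × Ti = 1.15 L/s × 0.39 s × 1000 mL/L = 448.5 mL.
R = (PIP − Pplat)/V̇ = (43 − 13) / 1.15 = 30.0/1.15 = 26.087 cmH2O·s/L.
C = Vt/(Pplat − PEEP) = 448.5 / (13 − 4) = 448.5/9.0 = 49.833 mL/cmH2O.
τ = R × C = 26.087 × 0.04983 L/cmH2O = 1.3 s.
Fraction remaining at end-expiration = e^(−Te/τ) = e^(−1.20/1.3) = 0.3973 → 39.73%.

39.7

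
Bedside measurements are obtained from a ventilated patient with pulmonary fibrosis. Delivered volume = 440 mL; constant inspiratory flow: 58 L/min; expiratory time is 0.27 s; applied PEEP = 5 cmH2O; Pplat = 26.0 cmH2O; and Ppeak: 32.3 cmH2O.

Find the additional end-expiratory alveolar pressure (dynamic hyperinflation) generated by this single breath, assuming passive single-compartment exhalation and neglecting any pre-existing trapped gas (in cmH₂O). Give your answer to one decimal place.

Flow: 58 L/min ÷ 60 = 0.9667 L/s.
R = (PIP − Pplat)/V̇ = (32.3 − 26.0) / 0.9667 = 6.3/0.9667 = 6.517 cmH2O·s/L.
C = Vt/(Pplat − PEEP) = 440.0 / (26.0 − 5) = 440.0/21.0 = 20.952 mL/cmH2O.
τ = R × C = 6.517 × 0.02095 L/cmH2O = 0.1365 s.
Fraction remaining = e^(−Te/τ) = e^(−0.27/0.1365) = 0.1383; trapped volume = 440.0 × 0.1383 = 60.852 mL.
Additional alveolar pressure from trapping ≈ V_trapped / C = 60.852 / 20.952 = 2.904 cmH2O.

2.9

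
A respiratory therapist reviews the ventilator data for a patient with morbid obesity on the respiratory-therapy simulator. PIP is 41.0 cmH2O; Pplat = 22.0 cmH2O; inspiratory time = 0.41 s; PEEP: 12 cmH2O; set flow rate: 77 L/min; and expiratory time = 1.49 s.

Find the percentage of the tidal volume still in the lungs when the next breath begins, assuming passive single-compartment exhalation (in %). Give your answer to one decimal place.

14.8

Flow: 77 L/min ÷ 60 = 1.2833 L/s.
Vt = flow × Ti = 1.2833 L/s × 0.41 s × 1000 mL/L = 526.15 mL.
R = (PIP − Pplat)/V̇ = (41.0 − 22.0) / 1.2833 = 19.0/1.2833 = 14.806 cmH2O·s/L.
C = Vt/(Pplat − PEEP) = 526.15 / (22.0 − 12) = 526.15/10.0 = 52.615 mL/cmH2O.
τ = R × C = 14.806 × 0.05262 L/cmH2O = 0.7791 s.
Fraction remaining at end-expiration = e^(−Te/τ) = e^(−1.49/0.7791) = 0.1477 → 14.77%.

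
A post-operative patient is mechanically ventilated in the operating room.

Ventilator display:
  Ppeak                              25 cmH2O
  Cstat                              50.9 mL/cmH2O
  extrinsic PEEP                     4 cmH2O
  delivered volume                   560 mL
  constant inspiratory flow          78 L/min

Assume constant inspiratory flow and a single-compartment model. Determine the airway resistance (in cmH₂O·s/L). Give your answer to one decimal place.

7.7

Flow: 78 L/min ÷ 60 = 1.3 L/s.
Equation of motion (constant flow): PIP = Vt/C + R·V̇ + PEEP.
R·V̇ = PIP − Vt/C − PEEP = 25 − 560/50.9 − 4 = 25 − 11.002 − 4 = 9.998 cmH2O.
R = 9.998 / 1.3 = 7.691 cmH2O·s/L.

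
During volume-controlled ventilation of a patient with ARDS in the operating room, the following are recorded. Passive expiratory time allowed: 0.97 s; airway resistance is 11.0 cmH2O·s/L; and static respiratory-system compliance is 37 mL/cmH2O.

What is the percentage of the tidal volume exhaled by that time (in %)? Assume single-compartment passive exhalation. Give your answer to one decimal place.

90.8

τ = R × C = 11.0 × 37 mL/cmH2O = 11.0 × 0.037 L/cmH2O = 0.407 s.
Passive exhalation: V(t)/V₀ = e^(−t/τ) = e^(−0.97/0.407) = 0.09225.
Fraction exhaled = 1 − 0.09225 = 0.9078 → 90.78%.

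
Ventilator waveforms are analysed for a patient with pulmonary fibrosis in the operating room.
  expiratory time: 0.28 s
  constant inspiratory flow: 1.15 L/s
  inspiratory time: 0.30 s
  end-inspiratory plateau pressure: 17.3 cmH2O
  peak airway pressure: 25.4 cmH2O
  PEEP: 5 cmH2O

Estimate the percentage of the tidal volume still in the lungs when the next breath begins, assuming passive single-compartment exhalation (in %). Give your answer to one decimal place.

Vt = flow × Ti = 1.15 L/s × 0.30 s × 1000 mL/L = 345.0 mL.
R = (PIP − Pplat)/V̇ = (25.4 − 17.3) / 1.15 = 8.1/1.15 = 7.043 cmH2O·s/L.
C = Vt/(Pplat − PEEP) = 345.0 / (17.3 − 5) = 345.0/12.3 = 28.049 mL/cmH2O.
τ = R × C = 7.043 × 0.02805 L/cmH2O = 0.1976 s.
Fraction remaining at end-expiration = e^(−Te/τ) = e^(−0.28/0.1976) = 0.2424 → 24.24%.

24.2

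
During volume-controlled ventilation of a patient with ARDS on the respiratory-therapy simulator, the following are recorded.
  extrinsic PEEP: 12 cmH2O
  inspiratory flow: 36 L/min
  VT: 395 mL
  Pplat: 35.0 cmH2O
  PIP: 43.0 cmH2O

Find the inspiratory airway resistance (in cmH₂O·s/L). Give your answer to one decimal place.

13.3

Flow: 36 L/min ÷ 60 = 0.6 L/s.
Raw = (PIP − Pplat) / flow = (43.0 − 35.0) / 0.6 = 8.0 / 0.6 = 13.333 cmH2O·s/L.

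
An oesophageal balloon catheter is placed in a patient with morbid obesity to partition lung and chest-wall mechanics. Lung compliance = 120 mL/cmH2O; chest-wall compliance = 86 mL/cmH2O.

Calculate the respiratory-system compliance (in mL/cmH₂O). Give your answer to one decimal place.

50.1

Lung and chest wall are elastances in series: 1/Crs = 1/CL + 1/Ccw.
1/Crs = 1/120 + 1/86 = 0.01996.
Crs = 50.1 mL/cmH2O.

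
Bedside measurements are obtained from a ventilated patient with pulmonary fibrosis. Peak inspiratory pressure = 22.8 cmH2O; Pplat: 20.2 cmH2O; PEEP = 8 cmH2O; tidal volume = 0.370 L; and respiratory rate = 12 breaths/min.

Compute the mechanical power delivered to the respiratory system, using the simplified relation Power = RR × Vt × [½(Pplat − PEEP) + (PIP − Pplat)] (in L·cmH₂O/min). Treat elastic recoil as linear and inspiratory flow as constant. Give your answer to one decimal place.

Per-breath work = Vt × [½(Pplat−PEEP) + (PIP−Pplat)] = 0.370 × [0.5×12.2 + 2.6] = 0.370 × 8.7 = 3.219 L·cmH2O.
Power = 12 × 3.219 = 38.628 L·cmH2O/min.

38.6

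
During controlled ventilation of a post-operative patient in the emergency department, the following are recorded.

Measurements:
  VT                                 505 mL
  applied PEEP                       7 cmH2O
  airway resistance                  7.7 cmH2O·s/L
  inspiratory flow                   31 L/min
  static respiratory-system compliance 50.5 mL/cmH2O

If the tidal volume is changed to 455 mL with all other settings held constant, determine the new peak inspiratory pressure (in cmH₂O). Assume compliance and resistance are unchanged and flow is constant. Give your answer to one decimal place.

Flow: 31 L/min ÷ 60 = 0.5167 L/s.
PIP = Vt/C + R·V̇ + PEEP (constant-flow equation of motion).
Only the elastic term changes: ΔPIP = ΔVt / C = (455 − 505) / 50.5 = -0.9901 cmH2O.
Original PIP = 505/50.5 + 7.7×0.5167 + 7 = 20.979 cmH2O; new PIP = 20.979 + (-0.9901) = 19.989 cmH2O.

20.0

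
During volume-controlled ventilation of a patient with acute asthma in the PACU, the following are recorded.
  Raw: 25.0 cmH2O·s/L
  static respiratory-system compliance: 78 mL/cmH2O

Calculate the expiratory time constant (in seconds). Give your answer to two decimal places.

τ = R × C = 25.0 × 78 mL/cmH2O = 25.0 × 0.078 L/cmH2O = 1.95 s.

1.95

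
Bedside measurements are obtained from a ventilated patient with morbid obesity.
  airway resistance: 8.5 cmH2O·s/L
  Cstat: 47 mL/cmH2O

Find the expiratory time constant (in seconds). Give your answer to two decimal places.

τ = R × C = 8.5 × 47 mL/cmH2O = 8.5 × 0.047 L/cmH2O = 0.3995 s.

0.40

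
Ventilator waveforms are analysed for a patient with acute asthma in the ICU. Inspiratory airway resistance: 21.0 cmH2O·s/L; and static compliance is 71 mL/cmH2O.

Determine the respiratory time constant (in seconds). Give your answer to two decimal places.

1.49

τ = R × C = 21.0 × 71 mL/cmH2O = 21.0 × 0.071 L/cmH2O = 1.491 s.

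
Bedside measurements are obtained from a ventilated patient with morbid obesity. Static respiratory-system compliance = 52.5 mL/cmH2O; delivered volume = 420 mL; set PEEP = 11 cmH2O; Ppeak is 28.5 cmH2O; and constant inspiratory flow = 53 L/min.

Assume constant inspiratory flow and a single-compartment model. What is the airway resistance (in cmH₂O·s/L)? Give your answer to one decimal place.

Flow: 53 L/min ÷ 60 = 0.8833 L/s.
Equation of motion (constant flow): PIP = Vt/C + R·V̇ + PEEP.
R·V̇ = PIP − Vt/C − PEEP = 28.5 − 420/52.5 − 11 = 28.5 − 8.0 − 11 = 9.5 cmH2O.
R = 9.5 / 0.8833 = 10.755 cmH2O·s/L.

10.8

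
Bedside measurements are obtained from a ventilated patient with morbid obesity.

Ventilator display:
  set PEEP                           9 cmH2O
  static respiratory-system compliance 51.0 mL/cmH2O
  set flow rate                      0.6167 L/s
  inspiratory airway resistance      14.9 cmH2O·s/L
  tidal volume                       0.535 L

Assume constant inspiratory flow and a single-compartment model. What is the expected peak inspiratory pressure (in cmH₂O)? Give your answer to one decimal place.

Equation of motion (constant flow): PIP = Vt/C + R·V̇ + PEEP.
PIP = 535/51.0 + 14.9×0.6167 + 9 = 10.49 + 9.189 + 9 = 28.679 cmH2O.

28.7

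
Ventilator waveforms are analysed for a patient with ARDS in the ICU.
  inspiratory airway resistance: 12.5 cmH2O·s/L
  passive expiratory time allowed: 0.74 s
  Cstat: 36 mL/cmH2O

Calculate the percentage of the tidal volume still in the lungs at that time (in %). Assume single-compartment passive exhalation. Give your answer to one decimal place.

τ = R × C = 12.5 × 36 mL/cmH2O = 12.5 × 0.036 L/cmH2O = 0.45 s.
Passive exhalation: V(t)/V₀ = e^(−t/τ) = e^(−0.74/0.45) = 0.1931.
Fraction remaining = 0.1931 → 19.31%.

19.3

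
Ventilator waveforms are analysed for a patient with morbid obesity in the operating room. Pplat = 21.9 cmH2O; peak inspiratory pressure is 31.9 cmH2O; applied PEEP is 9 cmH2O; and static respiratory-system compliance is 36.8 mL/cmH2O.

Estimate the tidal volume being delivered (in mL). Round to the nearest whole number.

475

Vt = Cstat × (Pplat − PEEP) = 36.8 × (21.9 − 9) = 36.8 × 12.9 = 474.72 mL.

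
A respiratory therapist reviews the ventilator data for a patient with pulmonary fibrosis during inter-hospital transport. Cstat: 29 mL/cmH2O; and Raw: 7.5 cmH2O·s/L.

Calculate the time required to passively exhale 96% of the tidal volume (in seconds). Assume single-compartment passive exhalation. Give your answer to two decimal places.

τ = R × C = 7.5 × 29 mL/cmH2O = 7.5 × 0.029 L/cmH2O = 0.2175 s.
Exhaled fraction f = 1 − e^(−t/τ) → t = −τ·ln(1 − f) = −0.2175·ln(0.04) = 0.7001 s.

0.70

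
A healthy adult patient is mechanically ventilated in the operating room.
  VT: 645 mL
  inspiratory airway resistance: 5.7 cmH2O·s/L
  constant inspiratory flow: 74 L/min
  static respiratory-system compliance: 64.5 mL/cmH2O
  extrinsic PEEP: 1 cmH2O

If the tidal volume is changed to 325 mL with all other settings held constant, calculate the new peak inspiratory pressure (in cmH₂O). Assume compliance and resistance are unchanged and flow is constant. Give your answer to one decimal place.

13.1

Flow: 74 L/min ÷ 60 = 1.2333 L/s.
PIP = Vt/C + R·V̇ + PEEP (constant-flow equation of motion).
Only the elastic term changes: ΔPIP = ΔVt / C = (325 − 645) / 64.5 = -4.961 cmH2O.
Original PIP = 645/64.5 + 5.7×1.2333 + 1 = 18.03 cmH2O; new PIP = 18.03 + (-4.961) = 13.069 cmH2O.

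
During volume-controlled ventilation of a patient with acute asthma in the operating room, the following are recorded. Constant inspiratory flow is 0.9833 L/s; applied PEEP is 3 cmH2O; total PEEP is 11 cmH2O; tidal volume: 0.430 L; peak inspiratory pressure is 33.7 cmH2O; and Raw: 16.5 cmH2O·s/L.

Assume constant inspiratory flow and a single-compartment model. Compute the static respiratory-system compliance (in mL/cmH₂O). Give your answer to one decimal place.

Total PEEP = 11 cmH2O (set 3 + intrinsic 8); this is the baseline alveolar pressure.
Equation of motion (constant flow): PIP = Vt/C + R·V̇ + PEEP.
Vt/C = PIP − R·V̇ − PEEP = 33.7 − 16.5×0.9833 − 11 = 33.7 − 16.224 − 11 = 6.476 cmH2O.
C = Vt / 6.476 = 430 / 6.476 = 66.399 mL/cmH2O.

66.4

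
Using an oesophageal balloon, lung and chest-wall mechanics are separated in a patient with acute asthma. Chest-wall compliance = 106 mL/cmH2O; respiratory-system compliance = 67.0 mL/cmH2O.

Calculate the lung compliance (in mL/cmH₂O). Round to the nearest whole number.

1/CL = 1/Crs − 1/Ccw.
1/CL = 1/67.0 − 1/106 = 0.005491.
CL = 182.12 mL/cmH2O.

182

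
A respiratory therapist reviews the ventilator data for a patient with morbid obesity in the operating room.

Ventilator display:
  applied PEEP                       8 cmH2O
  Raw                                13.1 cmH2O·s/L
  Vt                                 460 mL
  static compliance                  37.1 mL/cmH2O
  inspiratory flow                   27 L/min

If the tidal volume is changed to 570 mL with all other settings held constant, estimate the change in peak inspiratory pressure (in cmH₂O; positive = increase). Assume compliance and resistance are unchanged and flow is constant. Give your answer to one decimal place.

PIP = Vt/C + R·V̇ + PEEP (constant-flow equation of motion).
Only the elastic term changes: ΔPIP = ΔVt / C = (570 − 460) / 37.1 = 2.965 cmH2O.

3.0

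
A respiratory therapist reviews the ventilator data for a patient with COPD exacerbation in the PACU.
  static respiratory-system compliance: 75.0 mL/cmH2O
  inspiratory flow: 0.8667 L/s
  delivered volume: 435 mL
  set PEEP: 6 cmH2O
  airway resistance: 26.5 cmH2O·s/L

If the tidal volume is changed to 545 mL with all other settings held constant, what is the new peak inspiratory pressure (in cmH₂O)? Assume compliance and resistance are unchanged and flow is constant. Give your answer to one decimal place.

36.2

PIP = Vt/C + R·V̇ + PEEP (constant-flow equation of motion).
Only the elastic term changes: ΔPIP = ΔVt / C = (545 − 435) / 75.0 = 1.467 cmH2O.
Original PIP = 435/75.0 + 26.5×0.8667 + 6 = 34.768 cmH2O; new PIP = 34.768 + (1.467) = 36.235 cmH2O.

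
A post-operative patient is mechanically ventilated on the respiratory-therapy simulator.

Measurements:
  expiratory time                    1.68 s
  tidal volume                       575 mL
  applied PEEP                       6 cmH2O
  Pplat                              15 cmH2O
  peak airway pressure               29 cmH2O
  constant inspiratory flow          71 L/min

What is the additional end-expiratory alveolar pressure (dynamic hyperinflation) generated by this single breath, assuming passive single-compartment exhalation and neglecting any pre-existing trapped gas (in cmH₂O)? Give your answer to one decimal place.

Flow: 71 L/min ÷ 60 = 1.1833 L/s.
R = (PIP − Pplat)/V̇ = (29 − 15) / 1.1833 = 14.0/1.1833 = 11.831 cmH2O·s/L.
C = Vt/(Pplat − PEEP) = 575.0 / (15 − 6) = 575.0/9.0 = 63.889 mL/cmH2O.
τ = R × C = 11.831 × 0.06389 L/cmH2O = 0.7559 s.
Fraction remaining = e^(−Te/τ) = e^(−1.68/0.7559) = 0.1083; trapped volume = 575.0 × 0.1083 = 62.273 mL.
Additional alveolar pressure from trapping ≈ V_trapped / C = 62.273 / 63.889 = 0.9747 cmH2O.

1.0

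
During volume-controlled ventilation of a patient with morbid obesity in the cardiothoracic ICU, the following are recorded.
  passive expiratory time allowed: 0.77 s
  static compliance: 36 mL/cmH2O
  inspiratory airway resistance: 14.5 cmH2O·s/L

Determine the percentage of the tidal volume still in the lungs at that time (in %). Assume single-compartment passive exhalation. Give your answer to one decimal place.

22.9

τ = R × C = 14.5 × 36 mL/cmH2O = 14.5 × 0.036 L/cmH2O = 0.522 s.
Passive exhalation: V(t)/V₀ = e^(−t/τ) = e^(−0.77/0.522) = 0.2288.
Fraction remaining = 0.2288 → 22.88%.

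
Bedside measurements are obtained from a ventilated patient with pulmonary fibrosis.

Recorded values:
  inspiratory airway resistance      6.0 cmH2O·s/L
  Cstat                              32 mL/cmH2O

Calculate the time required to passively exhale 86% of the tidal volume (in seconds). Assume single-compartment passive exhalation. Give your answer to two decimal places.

0.38

τ = R × C = 6.0 × 32 mL/cmH2O = 6.0 × 0.032 L/cmH2O = 0.192 s.
Exhaled fraction f = 1 − e^(−t/τ) → t = −τ·ln(1 − f) = −0.192·ln(0.14) = 0.3775 s.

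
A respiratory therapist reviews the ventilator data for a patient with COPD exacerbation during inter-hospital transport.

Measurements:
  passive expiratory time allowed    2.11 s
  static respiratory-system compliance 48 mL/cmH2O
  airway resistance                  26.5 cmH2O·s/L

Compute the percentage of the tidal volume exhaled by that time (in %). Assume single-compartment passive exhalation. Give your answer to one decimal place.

τ = R × C = 26.5 × 48 mL/cmH2O = 26.5 × 0.048 L/cmH2O = 1.272 s.
Passive exhalation: V(t)/V₀ = e^(−t/τ) = e^(−2.11/1.272) = 0.1904.
Fraction exhaled = 1 − 0.1904 = 0.8096 → 80.96%.

81.0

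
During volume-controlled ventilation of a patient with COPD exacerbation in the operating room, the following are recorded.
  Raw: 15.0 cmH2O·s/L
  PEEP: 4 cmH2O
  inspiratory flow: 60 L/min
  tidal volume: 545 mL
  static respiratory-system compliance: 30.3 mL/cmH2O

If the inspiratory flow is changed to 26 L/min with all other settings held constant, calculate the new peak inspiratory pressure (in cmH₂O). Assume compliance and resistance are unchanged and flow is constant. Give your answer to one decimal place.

28.5

Flow: 60 L/min ÷ 60 = 1 L/s.
New flow: 26 L/min ÷ 60 = 0.4333 L/s.
PIP = Vt/C + R·V̇ + PEEP (constant-flow equation of motion).
Only the resistive term changes: ΔPIP = R × ΔV̇ = 15.0 × (0.4333 − 1) = 15.0 × -0.5667 = -8.501 cmH2O.
Original PIP = 545/30.3 + 15.0×1 + 4 = 36.987 cmH2O; new PIP = 36.987 + (-8.501) = 28.486 cmH2O.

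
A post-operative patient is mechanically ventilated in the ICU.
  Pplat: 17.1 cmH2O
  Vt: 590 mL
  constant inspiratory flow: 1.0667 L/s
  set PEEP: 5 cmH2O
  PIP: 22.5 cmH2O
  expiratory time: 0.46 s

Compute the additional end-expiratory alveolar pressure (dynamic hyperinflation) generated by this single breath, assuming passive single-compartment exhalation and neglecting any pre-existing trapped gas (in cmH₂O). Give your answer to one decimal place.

R = (PIP − Pplat)/V̇ = (22.5 − 17.1) / 1.0667 = 5.4/1.0667 = 5.062 cmH2O·s/L.
C = Vt/(Pplat − PEEP) = 590.0 / (17.1 − 5) = 590.0/12.1 = 48.76 mL/cmH2O.
τ = R × C = 5.062 × 0.04876 L/cmH2O = 0.2468 s.
Fraction remaining = e^(−Te/τ) = e^(−0.46/0.2468) = 0.1551; trapped volume = 590.0 × 0.1551 = 91.509 mL.
Additional alveolar pressure from trapping ≈ V_trapped / C = 91.509 / 48.76 = 1.877 cmH2O.

1.9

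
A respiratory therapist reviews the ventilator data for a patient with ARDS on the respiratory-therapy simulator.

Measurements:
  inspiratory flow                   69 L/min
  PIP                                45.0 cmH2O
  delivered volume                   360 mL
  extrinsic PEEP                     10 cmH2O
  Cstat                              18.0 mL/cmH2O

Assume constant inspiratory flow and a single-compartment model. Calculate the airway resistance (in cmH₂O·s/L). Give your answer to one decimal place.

13.0

Flow: 69 L/min ÷ 60 = 1.15 L/s.
Equation of motion (constant flow): PIP = Vt/C + R·V̇ + PEEP.
R·V̇ = PIP − Vt/C − PEEP = 45.0 − 360/18.0 − 10 = 45.0 − 20.0 − 10 = 15.0 cmH2O.
R = 15.0 / 1.15 = 13.043 cmH2O·s/L.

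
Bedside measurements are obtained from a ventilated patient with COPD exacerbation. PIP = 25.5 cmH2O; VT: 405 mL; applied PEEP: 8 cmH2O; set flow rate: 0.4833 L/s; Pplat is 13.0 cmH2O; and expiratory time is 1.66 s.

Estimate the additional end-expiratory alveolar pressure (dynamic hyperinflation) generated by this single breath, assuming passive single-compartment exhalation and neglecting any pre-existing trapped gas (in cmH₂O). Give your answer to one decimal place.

2.3

R = (PIP − Pplat)/V̇ = (25.5 − 13.0) / 0.4833 = 12.5/0.4833 = 25.864 cmH2O·s/L.
C = Vt/(Pplat − PEEP) = 405.0 / (13.0 − 8) = 405.0/5.0 = 81.0 mL/cmH2O.
τ = R × C = 25.864 × 0.081 L/cmH2O = 2.095 s.
Fraction remaining = e^(−Te/τ) = e^(−1.66/2.095) = 0.4528; trapped volume = 405.0 × 0.4528 = 183.38 mL.
Additional alveolar pressure from trapping ≈ V_trapped / C = 183.38 / 81.0 = 2.264 cmH2O.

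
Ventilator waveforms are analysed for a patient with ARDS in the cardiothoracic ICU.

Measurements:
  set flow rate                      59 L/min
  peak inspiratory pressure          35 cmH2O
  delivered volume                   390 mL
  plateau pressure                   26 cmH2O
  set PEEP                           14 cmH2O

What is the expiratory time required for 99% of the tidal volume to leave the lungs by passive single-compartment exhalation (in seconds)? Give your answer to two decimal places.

Flow: 59 L/min ÷ 60 = 0.9833 L/s.
R = (PIP − Pplat)/V̇ = (35 − 26) / 0.9833 = 9.0/0.9833 = 9.153 cmH2O·s/L.
C = Vt/(Pplat − PEEP) = 390.0 / (26 − 14) = 390.0/12.0 = 32.5 mL/cmH2O.
τ = R × C = 9.153 × 0.0325 L/cmH2O = 0.2975 s.
t = −τ·ln(1 − 0.99) = −0.2975·ln(0.01) = 1.37 s.

1.37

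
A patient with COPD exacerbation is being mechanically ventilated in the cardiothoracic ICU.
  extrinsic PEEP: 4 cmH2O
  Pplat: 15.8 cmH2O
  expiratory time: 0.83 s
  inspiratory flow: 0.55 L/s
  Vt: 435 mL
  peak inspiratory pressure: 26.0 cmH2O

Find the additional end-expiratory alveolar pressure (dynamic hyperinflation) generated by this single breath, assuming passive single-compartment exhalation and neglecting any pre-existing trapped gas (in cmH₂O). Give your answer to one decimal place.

3.5

R = (PIP − Pplat)/V̇ = (26.0 − 15.8) / 0.55 = 10.2/0.55 = 18.545 cmH2O·s/L.
C = Vt/(Pplat − PEEP) = 435.0 / (15.8 − 4) = 435.0/11.8 = 36.864 mL/cmH2O.
τ = R × C = 18.545 × 0.03686 L/cmH2O = 0.6836 s.
Fraction remaining = e^(−Te/τ) = e^(−0.83/0.6836) = 0.297; trapped volume = 435.0 × 0.297 = 129.2 mL.
Additional alveolar pressure from trapping ≈ V_trapped / C = 129.2 / 36.864 = 3.505 cmH2O.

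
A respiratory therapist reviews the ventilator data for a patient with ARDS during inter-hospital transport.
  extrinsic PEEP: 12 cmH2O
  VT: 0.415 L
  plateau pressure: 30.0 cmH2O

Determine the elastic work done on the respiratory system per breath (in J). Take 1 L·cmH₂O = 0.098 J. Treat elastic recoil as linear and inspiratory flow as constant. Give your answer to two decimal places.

0.37

Elastic work ≈ ½ × (Pplat − PEEP) × Vt = 0.5 × (30.0 − 12) × 0.415 L = 0.5 × 18.0 × 0.415 = 3.735 L·cmH2O.
× 0.098 J/(L·cmH2O) → 0.366 J.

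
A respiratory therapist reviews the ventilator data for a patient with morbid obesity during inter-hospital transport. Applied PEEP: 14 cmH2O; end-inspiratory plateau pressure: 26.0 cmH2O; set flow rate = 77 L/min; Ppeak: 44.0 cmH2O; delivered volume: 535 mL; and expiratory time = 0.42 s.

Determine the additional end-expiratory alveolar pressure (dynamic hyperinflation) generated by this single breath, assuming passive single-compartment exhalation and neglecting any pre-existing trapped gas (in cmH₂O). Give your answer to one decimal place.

Flow: 77 L/min ÷ 60 = 1.2833 L/s.
R = (PIP − Pplat)/V̇ = (44.0 − 26.0) / 1.2833 = 18.0/1.2833 = 14.026 cmH2O·s/L.
C = Vt/(Pplat − PEEP) = 535.0 / (26.0 − 14) = 535.0/12.0 = 44.583 mL/cmH2O.
τ = R × C = 14.026 × 0.04458 L/cmH2O = 0.6253 s.
Fraction remaining = e^(−Te/τ) = e^(−0.42/0.6253) = 0.5109; trapped volume = 535.0 × 0.5109 = 273.33 mL.
Additional alveolar pressure from trapping ≈ V_trapped / C = 273.33 / 44.583 = 6.131 cmH2O.

6.1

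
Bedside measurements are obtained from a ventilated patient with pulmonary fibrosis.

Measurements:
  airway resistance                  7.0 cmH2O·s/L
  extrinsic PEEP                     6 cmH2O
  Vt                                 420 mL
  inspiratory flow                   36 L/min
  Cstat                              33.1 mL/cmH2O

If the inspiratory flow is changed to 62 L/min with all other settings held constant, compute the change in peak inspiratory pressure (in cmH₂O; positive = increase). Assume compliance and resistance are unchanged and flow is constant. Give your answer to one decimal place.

3.0

Flow: 36 L/min ÷ 60 = 0.6 L/s.
New flow: 62 L/min ÷ 60 = 1.0333 L/s.
PIP = Vt/C + R·V̇ + PEEP (constant-flow equation of motion).
Only the resistive term changes: ΔPIP = R × ΔV̇ = 7.0 × (1.0333 − 0.6) = 7.0 × 0.4333 = 3.033 cmH2O.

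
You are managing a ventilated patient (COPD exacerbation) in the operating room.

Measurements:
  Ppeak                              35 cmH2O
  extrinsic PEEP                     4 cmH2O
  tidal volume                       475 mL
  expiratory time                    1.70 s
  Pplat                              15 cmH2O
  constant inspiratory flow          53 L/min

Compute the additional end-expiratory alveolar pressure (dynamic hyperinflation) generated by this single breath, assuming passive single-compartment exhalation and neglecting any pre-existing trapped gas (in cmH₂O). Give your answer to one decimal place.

1.9

Flow: 53 L/min ÷ 60 = 0.8833 L/s.
R = (PIP − Pplat)/V̇ = (35 − 15) / 0.8833 = 20.0/0.8833 = 22.642 cmH2O·s/L.
C = Vt/(Pplat − PEEP) = 475.0 / (15 − 4) = 475.0/11.0 = 43.182 mL/cmH2O.
τ = R × C = 22.642 × 0.04318 L/cmH2O = 0.9777 s.
Fraction remaining = e^(−Te/τ) = e^(−1.70/0.9777) = 0.1757; trapped volume = 475.0 × 0.1757 = 83.458 mL.
Additional alveolar pressure from trapping ≈ V_trapped / C = 83.458 / 43.182 = 1.933 cmH2O.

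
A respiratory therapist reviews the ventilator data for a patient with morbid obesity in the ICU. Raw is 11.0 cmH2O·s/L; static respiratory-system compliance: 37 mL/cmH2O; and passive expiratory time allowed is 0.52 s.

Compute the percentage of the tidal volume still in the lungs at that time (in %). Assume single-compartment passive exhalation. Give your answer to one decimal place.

τ = R × C = 11.0 × 37 mL/cmH2O = 11.0 × 0.037 L/cmH2O = 0.407 s.
Passive exhalation: V(t)/V₀ = e^(−t/τ) = e^(−0.52/0.407) = 0.2787.
Fraction remaining = 0.2787 → 27.87%.

27.9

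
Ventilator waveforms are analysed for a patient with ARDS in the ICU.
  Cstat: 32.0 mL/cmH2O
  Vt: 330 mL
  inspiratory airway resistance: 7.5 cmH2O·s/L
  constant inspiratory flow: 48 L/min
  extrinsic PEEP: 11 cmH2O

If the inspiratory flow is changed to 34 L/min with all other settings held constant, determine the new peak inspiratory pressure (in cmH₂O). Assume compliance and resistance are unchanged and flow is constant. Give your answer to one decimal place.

25.6

Flow: 48 L/min ÷ 60 = 0.8 L/s.
New flow: 34 L/min ÷ 60 = 0.5667 L/s.
PIP = Vt/C + R·V̇ + PEEP (constant-flow equation of motion).
Only the resistive term changes: ΔPIP = R × ΔV̇ = 7.5 × (0.5667 − 0.8) = 7.5 × -0.2333 = -1.75 cmH2O.
Original PIP = 330/32.0 + 7.5×0.8 + 11 = 27.313 cmH2O; new PIP = 27.313 + (-1.75) = 25.563 cmH2O.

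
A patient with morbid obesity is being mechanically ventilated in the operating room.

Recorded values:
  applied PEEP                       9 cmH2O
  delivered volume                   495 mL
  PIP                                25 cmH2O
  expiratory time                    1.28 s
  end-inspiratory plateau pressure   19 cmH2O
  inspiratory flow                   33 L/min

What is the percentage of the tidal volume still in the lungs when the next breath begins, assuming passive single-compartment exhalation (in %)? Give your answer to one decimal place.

9.3

Flow: 33 L/min ÷ 60 = 0.55 L/s.
R = (PIP − Pplat)/V̇ = (25 − 19) / 0.55 = 6.0/0.55 = 10.909 cmH2O·s/L.
C = Vt/(Pplat − PEEP) = 495.0 / (19 − 9) = 495.0/10.0 = 49.5 mL/cmH2O.
τ = R × C = 10.909 × 0.0495 L/cmH2O = 0.54 s.
Fraction remaining at end-expiration = e^(−Te/τ) = e^(−1.28/0.54) = 0.09345 → 9.345%.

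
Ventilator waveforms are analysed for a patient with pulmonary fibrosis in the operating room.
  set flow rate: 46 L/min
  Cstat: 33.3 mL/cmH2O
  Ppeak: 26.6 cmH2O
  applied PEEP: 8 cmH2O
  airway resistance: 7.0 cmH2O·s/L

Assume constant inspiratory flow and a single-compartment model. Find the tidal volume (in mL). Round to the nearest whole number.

441

Flow: 46 L/min ÷ 60 = 0.7667 L/s.
Equation of motion (constant flow): PIP = Vt/C + R·V̇ + PEEP.
Vt/C = PIP − R·V̇ − PEEP = 26.6 − 5.367 − 8 = 13.233 cmH2O.
Vt = C × 13.233 = 33.3 × 13.233 = 440.66 mL.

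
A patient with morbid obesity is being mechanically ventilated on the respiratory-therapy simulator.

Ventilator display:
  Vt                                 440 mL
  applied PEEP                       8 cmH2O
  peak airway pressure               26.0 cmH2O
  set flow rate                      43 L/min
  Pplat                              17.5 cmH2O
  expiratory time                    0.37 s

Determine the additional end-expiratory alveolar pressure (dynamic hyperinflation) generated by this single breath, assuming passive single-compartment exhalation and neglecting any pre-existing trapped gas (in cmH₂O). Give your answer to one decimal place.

Flow: 43 L/min ÷ 60 = 0.7167 L/s.
R = (PIP − Pplat)/V̇ = (26.0 − 17.5) / 0.7167 = 8.5/0.7167 = 11.86 cmH2O·s/L.
C = Vt/(Pplat − PEEP) = 440.0 / (17.5 − 8) = 440.0/9.5 = 46.316 mL/cmH2O.
τ = R × C = 11.86 × 0.04632 L/cmH2O = 0.5494 s.
Fraction remaining = e^(−Te/τ) = e^(−0.37/0.5494) = 0.5099; trapped volume = 440.0 × 0.5099 = 224.36 mL.
Additional alveolar pressure from trapping ≈ V_trapped / C = 224.36 / 46.316 = 4.844 cmH2O.

4.8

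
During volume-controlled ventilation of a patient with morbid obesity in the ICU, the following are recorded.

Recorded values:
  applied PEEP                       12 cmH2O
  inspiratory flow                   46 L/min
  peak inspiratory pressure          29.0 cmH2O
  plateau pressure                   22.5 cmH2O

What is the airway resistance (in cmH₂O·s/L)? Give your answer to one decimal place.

Flow: 46 L/min ÷ 60 = 0.7667 L/s.
Raw = (PIP − Pplat) / flow = (29.0 − 22.5) / 0.7667 = 6.5 / 0.7667 = 8.478 cmH2O·s/L.

8.5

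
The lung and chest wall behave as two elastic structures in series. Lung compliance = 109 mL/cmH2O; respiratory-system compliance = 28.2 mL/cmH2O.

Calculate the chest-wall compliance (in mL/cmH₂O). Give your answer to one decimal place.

38.0

1/Ccw = 1/Crs − 1/CL.
1/Ccw = 1/28.2 − 1/109 = 0.02629.
Ccw = 38.037 mL/cmH2O.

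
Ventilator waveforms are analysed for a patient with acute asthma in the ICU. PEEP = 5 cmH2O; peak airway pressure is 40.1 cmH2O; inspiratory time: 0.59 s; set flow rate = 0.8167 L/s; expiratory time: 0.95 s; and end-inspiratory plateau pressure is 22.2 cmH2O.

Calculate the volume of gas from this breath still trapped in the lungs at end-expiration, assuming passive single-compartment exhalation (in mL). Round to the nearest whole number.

103

Vt = flow × Ti = 0.8167 L/s × 0.59 s × 1000 mL/L = 481.85 mL.
R = (PIP − Pplat)/V̇ = (40.1 − 22.2) / 0.8167 = 17.9/0.8167 = 21.917 cmH2O·s/L.
C = Vt/(Pplat − PEEP) = 481.85 / (22.2 − 5) = 481.85/17.2 = 28.015 mL/cmH2O.
τ = R × C = 21.917 × 0.02802 L/cmH2O = 0.6141 s.
Fraction remaining = e^(−Te/τ) = e^(−0.95/0.6141) = 0.2129.
Trapped volume = 481.85 × 0.2129 = 102.59 mL.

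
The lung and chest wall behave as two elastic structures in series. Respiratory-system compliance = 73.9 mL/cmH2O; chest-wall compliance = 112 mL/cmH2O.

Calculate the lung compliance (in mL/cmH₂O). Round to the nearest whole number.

1/CL = 1/Crs − 1/Ccw.
1/CL = 1/73.9 − 1/112 = 0.004603.
CL = 217.25 mL/cmH2O.

217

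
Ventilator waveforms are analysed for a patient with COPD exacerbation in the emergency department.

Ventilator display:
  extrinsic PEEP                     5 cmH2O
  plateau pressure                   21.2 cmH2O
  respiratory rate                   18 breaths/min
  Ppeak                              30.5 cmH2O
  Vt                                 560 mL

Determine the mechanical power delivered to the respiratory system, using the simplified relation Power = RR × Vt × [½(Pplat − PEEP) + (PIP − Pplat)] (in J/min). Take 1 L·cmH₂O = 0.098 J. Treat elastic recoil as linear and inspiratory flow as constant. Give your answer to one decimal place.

Per-breath work = Vt × [½(Pplat−PEEP) + (PIP−Pplat)] = 0.560 × [0.5×16.2 + 9.3] = 0.560 × 17.4 = 9.744 L·cmH2O.
Power = 18 × 9.744 = 175.39 L·cmH2O/min.
× 0.098 J/(L·cmH2O) → 17.188 J/min.

17.2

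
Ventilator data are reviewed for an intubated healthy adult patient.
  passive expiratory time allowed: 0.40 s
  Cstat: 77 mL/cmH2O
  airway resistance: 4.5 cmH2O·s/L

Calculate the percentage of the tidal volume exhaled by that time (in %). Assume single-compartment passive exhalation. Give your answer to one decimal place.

τ = R × C = 4.5 × 77 mL/cmH2O = 4.5 × 0.077 L/cmH2O = 0.3465 s.
Passive exhalation: V(t)/V₀ = e^(−t/τ) = e^(−0.40/0.3465) = 0.3152.
Fraction exhaled = 1 − 0.3152 = 0.6848 → 68.48%.

68.5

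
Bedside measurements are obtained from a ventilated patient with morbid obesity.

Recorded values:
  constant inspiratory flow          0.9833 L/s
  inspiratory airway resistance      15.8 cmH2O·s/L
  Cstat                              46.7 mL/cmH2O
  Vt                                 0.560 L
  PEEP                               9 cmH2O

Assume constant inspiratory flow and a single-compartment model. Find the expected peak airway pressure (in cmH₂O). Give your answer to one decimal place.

36.5

Equation of motion (constant flow): PIP = Vt/C + R·V̇ + PEEP.
PIP = 560/46.7 + 15.8×0.9833 + 9 = 11.991 + 15.536 + 9 = 36.527 cmH2O.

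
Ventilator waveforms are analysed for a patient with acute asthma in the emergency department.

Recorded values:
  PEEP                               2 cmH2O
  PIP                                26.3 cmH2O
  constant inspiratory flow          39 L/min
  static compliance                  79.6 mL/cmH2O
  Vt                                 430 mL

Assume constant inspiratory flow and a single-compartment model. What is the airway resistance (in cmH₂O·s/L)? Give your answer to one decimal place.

29.1

Flow: 39 L/min ÷ 60 = 0.65 L/s.
Equation of motion (constant flow): PIP = Vt/C + R·V̇ + PEEP.
R·V̇ = PIP − Vt/C − PEEP = 26.3 − 430/79.6 − 2 = 26.3 − 5.402 − 2 = 18.898 cmH2O.
R = 18.898 / 0.65 = 29.074 cmH2O·s/L.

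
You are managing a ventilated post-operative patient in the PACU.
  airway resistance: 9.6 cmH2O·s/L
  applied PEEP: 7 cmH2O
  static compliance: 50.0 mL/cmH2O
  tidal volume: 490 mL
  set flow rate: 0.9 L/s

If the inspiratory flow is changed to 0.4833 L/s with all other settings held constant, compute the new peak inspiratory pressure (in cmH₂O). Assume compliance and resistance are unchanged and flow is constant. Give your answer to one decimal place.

21.4

PIP = Vt/C + R·V̇ + PEEP (constant-flow equation of motion).
Only the resistive term changes: ΔPIP = R × ΔV̇ = 9.6 × (0.4833 − 0.9) = 9.6 × -0.4167 = -4.0 cmH2O.
Original PIP = 490/50.0 + 9.6×0.9 + 7 = 25.44 cmH2O; new PIP = 25.44 + (-4.0) = 21.44 cmH2O.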